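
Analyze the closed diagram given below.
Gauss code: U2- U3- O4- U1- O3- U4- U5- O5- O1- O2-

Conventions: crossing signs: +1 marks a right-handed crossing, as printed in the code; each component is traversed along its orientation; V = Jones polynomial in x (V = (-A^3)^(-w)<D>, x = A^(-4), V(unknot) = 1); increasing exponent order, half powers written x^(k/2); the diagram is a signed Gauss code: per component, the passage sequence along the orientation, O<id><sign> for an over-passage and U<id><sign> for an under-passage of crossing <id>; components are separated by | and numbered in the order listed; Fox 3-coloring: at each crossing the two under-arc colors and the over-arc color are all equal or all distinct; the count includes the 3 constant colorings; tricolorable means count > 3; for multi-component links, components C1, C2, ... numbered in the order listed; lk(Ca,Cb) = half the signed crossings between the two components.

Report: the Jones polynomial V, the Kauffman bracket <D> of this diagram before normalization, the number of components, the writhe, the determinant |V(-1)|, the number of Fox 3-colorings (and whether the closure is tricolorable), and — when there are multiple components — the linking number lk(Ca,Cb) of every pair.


Jones polynomial: V(x) = -x^-4 + x^-3 + x^-1
<D> = -A^-11 - A^-3 + A; writhe -5
components 1, writhe -5 (5 crossings)
3-colorings: 9 of 3^5, det 3 — tricolorable
note: |V(-1)| = 3: so tricolorable, since 3 divides 3


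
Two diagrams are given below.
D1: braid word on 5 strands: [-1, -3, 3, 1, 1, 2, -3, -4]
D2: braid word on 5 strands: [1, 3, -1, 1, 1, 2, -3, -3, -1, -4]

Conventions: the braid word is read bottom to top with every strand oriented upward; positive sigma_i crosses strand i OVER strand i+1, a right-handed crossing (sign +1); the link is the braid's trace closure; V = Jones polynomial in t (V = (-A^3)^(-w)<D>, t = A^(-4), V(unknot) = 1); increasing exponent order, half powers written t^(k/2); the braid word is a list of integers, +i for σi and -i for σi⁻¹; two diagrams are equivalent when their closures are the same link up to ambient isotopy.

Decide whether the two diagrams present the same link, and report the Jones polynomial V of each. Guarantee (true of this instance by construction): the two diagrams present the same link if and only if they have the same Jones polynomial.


equivalent: yes
V(D1) = 1  (w 0, c 8, <D> = 1)
V(D2) = 1  (w 0, c 10, <D> = 1)
why: D2 (10 crossings) and D1 (8) are Markov-related braid presentations


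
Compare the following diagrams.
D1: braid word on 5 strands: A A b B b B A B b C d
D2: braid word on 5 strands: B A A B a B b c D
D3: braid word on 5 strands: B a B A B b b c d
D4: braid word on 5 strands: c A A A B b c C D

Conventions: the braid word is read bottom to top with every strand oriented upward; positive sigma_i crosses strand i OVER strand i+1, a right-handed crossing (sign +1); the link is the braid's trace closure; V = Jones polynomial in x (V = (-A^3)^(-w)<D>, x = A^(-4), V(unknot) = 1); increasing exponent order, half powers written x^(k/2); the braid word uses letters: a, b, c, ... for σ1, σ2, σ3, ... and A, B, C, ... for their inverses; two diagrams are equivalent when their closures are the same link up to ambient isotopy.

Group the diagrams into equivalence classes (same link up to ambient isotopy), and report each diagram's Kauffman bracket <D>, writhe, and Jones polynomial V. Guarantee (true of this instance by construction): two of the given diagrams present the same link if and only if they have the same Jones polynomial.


grouping into links: {D1, D4} | {D2} | {D3}
V(D1) = x^(-9/2) - x^(-5/2) - x^(-3/2) - x^(-1/2)  (w -3, c 11, <D> = A^-7 + A^-3 + A - A^9)
V(D2) = -x^(-9/2) - x^(-5/2) + x^(-3/2) - x^(-1/2)  (w -3, c 9, <D> = A^-7 - A^-3 + A + A^9)
V(D3) = -x^(-1/2) - x^(1/2)  [9 crossings, <D> = A + A^5, w = +1]
D4 (bracket A^-7 + A^-3 + A - A^9; 9 crossings at w = -3): V = x^(-9/2) - x^(-5/2) - x^(-3/2) - x^(-1/2)
key observation: V(x) takes 3 values over 4 diagrams, fixing the grouping


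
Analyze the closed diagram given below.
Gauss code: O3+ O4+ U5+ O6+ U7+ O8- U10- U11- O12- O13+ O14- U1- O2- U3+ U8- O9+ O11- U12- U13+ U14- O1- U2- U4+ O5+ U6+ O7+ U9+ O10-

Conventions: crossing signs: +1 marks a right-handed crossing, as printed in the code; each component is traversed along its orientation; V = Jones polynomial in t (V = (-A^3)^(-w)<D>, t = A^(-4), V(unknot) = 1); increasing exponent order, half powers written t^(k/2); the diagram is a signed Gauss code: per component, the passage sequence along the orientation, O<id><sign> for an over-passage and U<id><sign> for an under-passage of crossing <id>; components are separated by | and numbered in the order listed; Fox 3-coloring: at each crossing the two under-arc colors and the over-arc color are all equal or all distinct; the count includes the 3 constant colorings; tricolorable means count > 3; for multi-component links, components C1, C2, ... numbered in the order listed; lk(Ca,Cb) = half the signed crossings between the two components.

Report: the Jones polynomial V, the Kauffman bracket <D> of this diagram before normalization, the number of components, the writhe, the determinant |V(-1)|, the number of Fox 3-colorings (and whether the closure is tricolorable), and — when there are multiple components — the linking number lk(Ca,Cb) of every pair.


V(t) = -t^-5 + 2t^-4 - 4t^-3 + 6t^-2 - 7t^-1 + 9 - 7t + 6t^2 - 4t^3 + 2t^4 - t^5
bracket: -A^-20 + 2A^-16 - 4A^-12 + 6A^-8 - 7A^-4 + 9 - 7A^4 + 6A^8 - 4A^12 + 2A^16 - A^20, w = 0
1 component, writhe 0, over 14 crossings
det 49, colorings 3 of 3^14 — not tricolorable
observation: the span of V is 10, forcing >= 10 crossings in any diagram


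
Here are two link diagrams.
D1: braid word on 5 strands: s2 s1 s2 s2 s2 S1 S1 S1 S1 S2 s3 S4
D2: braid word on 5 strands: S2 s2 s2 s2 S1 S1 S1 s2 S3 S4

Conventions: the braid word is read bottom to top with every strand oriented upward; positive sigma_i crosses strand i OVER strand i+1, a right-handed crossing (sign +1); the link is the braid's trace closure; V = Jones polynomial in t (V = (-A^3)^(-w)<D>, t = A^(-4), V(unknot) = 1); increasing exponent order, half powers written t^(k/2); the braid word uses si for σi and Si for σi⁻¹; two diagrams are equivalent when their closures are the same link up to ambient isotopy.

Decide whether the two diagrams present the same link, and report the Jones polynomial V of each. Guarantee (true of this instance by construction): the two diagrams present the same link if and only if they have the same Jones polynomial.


equivalent: yes
V(D1) = -t^-3 + t^-2 - t^-1 + 3 - t + t^2 - t^3  (w 0, c 12, <D> = -A^-12 + A^-8 - A^-4 + 3 - A^4 + A^8 - A^12)
D2 (bracket -A^-18 + A^-14 - A^-10 + 3A^-6 - A^-2 + A^2 - A^6; 10 crossings at w = -2): V = -t^-3 + t^-2 - t^-1 + 3 - t + t^2 - t^3
why: one V(t) for all 2 diagrams — one class (guaranteed)


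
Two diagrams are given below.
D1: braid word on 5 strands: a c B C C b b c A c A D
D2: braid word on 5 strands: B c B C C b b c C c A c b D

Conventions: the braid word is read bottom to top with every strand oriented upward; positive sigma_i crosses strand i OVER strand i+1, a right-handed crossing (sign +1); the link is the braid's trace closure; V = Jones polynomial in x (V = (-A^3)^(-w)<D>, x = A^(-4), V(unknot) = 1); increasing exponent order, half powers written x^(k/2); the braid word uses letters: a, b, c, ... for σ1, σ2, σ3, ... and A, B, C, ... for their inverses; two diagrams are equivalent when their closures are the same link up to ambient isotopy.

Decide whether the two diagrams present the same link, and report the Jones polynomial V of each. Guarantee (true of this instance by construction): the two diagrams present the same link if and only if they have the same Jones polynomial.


equivalent: yes
D1 (bracket A^-20 - 2A^-16 + 2A^-12 - 2A^-8 + 2A^-4 - 1 + A^4; 12 crossings at w = 0): V = x^-1 - 1 + 2x - 2x^2 + 2x^3 - 2x^4 + x^5
V(D2) = x^-1 - 1 + 2x - 2x^2 + 2x^3 - 2x^4 + x^5  (w 0, c 14, <D> = A^-20 - 2A^-16 + 2A^-12 - 2A^-8 + 2A^-4 - 1 + A^4)
key observation: from 12 to 14 crossings by R-moves: one link, two diagrams


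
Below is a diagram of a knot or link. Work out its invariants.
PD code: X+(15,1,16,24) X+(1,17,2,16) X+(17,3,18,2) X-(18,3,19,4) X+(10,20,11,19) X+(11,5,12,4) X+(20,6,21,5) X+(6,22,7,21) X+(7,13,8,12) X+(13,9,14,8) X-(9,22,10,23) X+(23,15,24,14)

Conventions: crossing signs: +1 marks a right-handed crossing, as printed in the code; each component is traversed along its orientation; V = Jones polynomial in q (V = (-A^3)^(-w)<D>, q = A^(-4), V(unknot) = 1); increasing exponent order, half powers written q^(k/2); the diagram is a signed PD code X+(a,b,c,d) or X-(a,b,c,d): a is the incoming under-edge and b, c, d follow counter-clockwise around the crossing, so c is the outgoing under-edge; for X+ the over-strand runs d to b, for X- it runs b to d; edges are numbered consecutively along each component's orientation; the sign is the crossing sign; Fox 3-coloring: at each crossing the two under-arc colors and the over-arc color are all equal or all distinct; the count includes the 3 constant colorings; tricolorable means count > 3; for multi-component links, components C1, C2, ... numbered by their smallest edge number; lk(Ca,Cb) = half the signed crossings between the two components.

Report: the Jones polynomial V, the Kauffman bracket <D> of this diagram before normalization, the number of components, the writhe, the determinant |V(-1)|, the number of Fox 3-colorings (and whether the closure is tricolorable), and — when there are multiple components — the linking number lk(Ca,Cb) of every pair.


Jones polynomial: V(q) = q^3 + 2q^5 - 2q^6 + 2q^7 - 3q^8 + 2q^9 - 2q^10 + q^11
<D> = A^-20 - 2A^-16 + 2A^-12 - 3A^-8 + 2A^-4 - 2 + 2A^4 + A^12; writhe +8
components 1, writhe +8 (12 crossings)
3-colorings: 9 of 3^12, det 15 — tricolorable
note: |V(-1)| = 15: so tricolorable, since 3 divides 15


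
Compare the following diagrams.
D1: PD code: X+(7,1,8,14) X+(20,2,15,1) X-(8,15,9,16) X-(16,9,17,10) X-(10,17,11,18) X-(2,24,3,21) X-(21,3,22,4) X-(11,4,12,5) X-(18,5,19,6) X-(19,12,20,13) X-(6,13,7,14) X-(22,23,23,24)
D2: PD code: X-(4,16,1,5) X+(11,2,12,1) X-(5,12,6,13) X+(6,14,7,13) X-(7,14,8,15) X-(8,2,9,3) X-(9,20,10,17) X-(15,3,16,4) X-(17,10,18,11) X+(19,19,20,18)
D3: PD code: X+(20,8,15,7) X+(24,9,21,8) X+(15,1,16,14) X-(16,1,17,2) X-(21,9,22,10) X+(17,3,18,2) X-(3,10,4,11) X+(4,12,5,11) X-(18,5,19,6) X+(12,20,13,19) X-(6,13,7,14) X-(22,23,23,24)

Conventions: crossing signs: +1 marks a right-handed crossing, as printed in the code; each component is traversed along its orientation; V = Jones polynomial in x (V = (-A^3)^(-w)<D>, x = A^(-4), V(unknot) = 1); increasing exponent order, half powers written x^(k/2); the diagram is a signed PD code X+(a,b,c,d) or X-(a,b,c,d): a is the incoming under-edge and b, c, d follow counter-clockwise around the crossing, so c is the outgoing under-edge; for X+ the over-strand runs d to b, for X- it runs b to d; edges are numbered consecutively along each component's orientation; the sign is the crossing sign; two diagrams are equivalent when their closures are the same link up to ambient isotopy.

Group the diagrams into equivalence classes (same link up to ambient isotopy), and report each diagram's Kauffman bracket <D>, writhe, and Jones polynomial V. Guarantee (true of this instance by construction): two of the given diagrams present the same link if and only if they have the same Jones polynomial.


equivalence classes: {D1} | {D2} | {D3}
D1 (bracket A^-16 + 2A^-8 - A^-4 + 2 - A^4 + A^8; 12 crossings at w = -8): V = x^-8 - x^-7 + 2x^-6 - x^-5 + 2x^-4 + x^-2
V(D2) = x^-5 + 2x^-3 + x^-1  (w -4, c 10, <D> = A^-8 + 2 + A^8)
D3 (bracket A^-12 + A^-8 + A^-4 + 1; 12 crossings at w = 0): V = 1 + x + x^2 + x^3
key observation: 3 classes among 3 diagrams; unequal V(x) rules out equality


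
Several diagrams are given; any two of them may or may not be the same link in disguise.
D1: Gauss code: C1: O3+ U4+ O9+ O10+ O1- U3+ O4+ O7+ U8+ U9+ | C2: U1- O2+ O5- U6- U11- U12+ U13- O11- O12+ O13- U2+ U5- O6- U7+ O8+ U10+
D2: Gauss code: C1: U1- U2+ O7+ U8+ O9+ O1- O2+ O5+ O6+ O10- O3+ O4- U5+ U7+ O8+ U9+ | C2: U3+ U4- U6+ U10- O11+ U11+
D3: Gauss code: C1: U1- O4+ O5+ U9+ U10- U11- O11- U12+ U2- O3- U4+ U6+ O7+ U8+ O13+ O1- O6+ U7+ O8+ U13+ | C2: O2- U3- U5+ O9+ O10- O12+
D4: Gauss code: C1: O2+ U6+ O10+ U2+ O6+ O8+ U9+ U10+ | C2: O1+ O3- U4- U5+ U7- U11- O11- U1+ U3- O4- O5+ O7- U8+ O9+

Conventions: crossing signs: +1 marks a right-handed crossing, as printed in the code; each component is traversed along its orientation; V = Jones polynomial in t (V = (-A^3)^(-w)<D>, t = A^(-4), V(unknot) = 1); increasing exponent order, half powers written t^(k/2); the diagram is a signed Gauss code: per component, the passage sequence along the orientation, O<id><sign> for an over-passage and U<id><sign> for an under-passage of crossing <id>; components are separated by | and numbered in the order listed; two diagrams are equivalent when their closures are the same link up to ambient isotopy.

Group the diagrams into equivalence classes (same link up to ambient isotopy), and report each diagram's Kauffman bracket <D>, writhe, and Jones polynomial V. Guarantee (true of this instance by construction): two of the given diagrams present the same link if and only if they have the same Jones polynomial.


grouping into links: {D1, D4} | {D2, D3}
V(D1) = -t^(3/2) - 2t^(7/2) + t^(9/2) - t^(11/2) + t^(13/2)  (w +3, c 13, <D> = -A^-17 + A^-13 - A^-9 + 2A^-5 + A^3)
V(D2) = -t^(1/2) - t^(3/2) - t^(5/2) + t^(9/2)  (w +5, c 11, <D> = -A^-3 + A^5 + A^9 + A^13)
V(D3) = -t^(1/2) - t^(3/2) - t^(5/2) + t^(9/2)  [13 crossings, <D> = -A^-9 + A^-1 + A^3 + A^7, w = +3]
V(D4) = -t^(3/2) - 2t^(7/2) + t^(9/2) - t^(11/2) + t^(13/2)  (w +3, c 11, <D> = -A^-17 + A^-13 - A^-9 + 2A^-5 + A^3)
why: comparing 4 Jones polynomials yields 2 groups


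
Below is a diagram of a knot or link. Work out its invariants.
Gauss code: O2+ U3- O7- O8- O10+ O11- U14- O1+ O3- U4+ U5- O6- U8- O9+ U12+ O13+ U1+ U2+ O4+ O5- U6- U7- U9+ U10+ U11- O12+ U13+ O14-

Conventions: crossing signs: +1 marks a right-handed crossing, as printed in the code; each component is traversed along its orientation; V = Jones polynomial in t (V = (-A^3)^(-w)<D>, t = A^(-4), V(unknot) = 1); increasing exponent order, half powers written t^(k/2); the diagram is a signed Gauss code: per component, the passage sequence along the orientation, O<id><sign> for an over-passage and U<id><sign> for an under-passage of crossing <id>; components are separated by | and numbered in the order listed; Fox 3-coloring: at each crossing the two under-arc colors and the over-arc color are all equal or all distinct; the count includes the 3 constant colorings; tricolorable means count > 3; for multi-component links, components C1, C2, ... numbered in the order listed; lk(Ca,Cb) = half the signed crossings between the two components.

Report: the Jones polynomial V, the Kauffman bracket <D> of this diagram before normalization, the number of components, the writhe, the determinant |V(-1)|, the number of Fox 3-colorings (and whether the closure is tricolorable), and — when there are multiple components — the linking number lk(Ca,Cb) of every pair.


V = -t^-3 + t^-2 - t^-1 + 3 - t + t^2 - t^3
<D> = -A^-12 + A^-8 - A^-4 + 3 - A^4 + A^8 - A^12 (w = 0)
1 component over 14 crossings, w = 0
27 Fox colorings among 3^14, |V(-1)| = 9: tricolorable
why: palindromic: swapping t for 1/t fixes V


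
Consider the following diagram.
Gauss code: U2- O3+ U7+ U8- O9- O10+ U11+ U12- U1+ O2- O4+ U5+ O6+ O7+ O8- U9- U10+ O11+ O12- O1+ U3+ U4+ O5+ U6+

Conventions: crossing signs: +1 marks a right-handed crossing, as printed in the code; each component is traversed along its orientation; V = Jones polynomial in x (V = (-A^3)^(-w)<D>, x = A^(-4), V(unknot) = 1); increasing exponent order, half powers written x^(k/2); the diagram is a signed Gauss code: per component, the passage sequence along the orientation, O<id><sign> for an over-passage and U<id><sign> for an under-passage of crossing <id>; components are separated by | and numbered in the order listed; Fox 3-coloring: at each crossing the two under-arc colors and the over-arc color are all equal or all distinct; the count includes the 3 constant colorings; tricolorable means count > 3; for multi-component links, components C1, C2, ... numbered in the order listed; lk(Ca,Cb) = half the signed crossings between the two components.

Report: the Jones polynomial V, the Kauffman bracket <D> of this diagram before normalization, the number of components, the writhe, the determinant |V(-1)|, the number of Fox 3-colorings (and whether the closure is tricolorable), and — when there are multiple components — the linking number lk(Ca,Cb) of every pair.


V(x) = x - x^2 + 2x^3 - x^4 + x^5 - x^6
bracket: -A^-12 + A^-8 - A^-4 + 2 - A^4 + A^8, w = +4
1 component, writhe +4, over 12 crossings
det 7, colorings 3 of 3^12 — not tricolorable
observation: |V(-1)| = 7: so not tricolorable, since 3 does not divide 7


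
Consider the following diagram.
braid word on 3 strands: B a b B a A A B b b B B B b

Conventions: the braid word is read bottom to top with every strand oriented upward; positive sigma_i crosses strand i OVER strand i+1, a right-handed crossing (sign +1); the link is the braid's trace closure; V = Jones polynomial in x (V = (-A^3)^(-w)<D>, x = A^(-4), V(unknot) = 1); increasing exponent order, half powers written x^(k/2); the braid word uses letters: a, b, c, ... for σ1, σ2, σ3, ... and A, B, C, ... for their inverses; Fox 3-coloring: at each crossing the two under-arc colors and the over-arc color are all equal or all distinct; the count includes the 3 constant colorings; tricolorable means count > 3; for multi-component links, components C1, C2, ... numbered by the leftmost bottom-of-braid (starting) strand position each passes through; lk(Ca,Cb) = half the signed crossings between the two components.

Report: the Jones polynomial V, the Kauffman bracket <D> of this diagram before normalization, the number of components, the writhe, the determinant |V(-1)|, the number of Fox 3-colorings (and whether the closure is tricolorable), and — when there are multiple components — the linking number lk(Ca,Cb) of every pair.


Jones polynomial: V(x) = x^-3 + x^-2 + x^-1 + 1
<D> = A^-6 + A^-2 + A^2 + A^6; writhe -2
components 3, writhe -2 (14 crossings)
linking number lk(C1,C2) = 0
lk(C1,C3): 0
lk(C2,C3) = -1
3-colorings: 9 of 3^14, det 0 — tricolorable
note: the span of V is 3, within the link bound 14 + 3 - 1


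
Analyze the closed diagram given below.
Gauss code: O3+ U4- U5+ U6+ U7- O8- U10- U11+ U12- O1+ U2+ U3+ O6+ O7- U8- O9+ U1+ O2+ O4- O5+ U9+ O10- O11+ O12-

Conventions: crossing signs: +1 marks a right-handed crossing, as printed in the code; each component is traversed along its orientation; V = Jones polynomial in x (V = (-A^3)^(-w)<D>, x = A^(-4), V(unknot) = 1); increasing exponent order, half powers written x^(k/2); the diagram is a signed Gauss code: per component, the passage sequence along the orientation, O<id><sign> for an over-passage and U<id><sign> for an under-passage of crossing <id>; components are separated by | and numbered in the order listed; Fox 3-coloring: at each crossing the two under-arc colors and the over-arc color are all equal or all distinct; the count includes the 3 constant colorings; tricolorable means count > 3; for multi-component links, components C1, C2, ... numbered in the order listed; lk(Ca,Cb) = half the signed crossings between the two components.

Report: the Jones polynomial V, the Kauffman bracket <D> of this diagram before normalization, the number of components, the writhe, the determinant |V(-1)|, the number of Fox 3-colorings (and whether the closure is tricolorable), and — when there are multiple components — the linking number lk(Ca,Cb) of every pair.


V(x) = x + x^3 - x^4
bracket: -A^-10 + A^-6 + A^2, w = +2
1 component, writhe +2, over 12 crossings
det 3, colorings 9 of 3^12 — tricolorable
observation: w = +2 (over 12 crossings) is diagram-only; (-A^3)^(-2) removes it from V


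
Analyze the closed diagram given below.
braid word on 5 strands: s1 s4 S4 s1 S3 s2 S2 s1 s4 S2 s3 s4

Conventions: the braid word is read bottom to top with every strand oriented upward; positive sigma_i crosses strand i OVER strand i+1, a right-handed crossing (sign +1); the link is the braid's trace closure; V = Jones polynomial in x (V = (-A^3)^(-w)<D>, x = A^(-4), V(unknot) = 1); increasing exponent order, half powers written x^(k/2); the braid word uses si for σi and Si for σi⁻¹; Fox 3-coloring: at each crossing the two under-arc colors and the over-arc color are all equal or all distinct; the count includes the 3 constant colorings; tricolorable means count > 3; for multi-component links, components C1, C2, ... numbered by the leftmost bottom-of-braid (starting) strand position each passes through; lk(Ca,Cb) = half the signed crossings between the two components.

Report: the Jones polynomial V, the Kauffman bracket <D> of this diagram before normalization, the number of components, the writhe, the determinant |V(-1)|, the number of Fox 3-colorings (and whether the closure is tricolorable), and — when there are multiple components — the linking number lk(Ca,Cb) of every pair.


V = x + x^3 - x^4
<D> = -A^-4 + 1 + A^8 (w = +4)
1 component over 12 crossings, w = +4
9 Fox colorings among 3^12, |V(-1)| = 3: tricolorable
why: V spans 3 powers of x: at least 3 crossings in any diagram


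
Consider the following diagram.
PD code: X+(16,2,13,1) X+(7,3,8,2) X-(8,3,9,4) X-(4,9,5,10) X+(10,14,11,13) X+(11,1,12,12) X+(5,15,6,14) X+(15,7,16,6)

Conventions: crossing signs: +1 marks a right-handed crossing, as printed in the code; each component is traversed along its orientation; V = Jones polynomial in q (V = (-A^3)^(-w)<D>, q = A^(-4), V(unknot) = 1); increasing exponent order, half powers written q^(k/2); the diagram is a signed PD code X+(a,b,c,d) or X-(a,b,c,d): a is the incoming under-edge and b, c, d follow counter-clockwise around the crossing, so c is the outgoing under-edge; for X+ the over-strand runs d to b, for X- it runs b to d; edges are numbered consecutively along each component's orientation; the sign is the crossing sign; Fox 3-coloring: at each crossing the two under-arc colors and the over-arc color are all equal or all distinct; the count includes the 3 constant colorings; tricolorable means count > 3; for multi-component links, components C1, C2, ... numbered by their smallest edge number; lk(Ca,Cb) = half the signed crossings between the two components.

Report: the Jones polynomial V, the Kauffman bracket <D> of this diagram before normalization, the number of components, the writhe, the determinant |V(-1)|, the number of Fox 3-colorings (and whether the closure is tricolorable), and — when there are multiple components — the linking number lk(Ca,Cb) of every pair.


V(q) = -q^(1/2) + q^(3/2) - q^(5/2) - q^(9/2)
bracket: -A^-6 - A^2 + A^6 - A^10, w = +4
2 components, writhe +4, over 8 crossings
lk(C1,C2) = +2
det 4, colorings 3 of 3^8 — not tricolorable
observation: w = +4 shifts under R1 moves; the (-A^3)^(-4) factor cancels that in V


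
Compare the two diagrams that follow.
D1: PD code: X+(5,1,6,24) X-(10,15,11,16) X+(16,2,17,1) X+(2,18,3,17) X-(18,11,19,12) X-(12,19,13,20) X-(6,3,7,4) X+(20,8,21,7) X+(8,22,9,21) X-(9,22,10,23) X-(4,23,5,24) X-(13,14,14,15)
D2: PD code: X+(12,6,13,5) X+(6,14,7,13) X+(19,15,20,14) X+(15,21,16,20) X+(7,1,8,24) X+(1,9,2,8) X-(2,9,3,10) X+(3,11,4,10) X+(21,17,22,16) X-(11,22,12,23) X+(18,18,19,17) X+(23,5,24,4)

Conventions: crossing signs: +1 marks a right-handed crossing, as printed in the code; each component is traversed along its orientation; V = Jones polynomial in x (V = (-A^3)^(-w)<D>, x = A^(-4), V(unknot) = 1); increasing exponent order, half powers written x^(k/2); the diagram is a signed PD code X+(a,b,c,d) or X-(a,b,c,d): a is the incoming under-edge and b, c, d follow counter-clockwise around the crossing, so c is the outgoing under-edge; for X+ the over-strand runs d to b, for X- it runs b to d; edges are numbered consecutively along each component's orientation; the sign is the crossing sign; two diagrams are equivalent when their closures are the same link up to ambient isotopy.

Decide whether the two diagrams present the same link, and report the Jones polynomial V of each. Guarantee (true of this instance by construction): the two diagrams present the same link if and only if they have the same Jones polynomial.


equivalent: no
V(D1) = -x^-3 + 2x^-2 - 2x^-1 + 3 - 2x + 2x^2 - x^3  (w -2, c 12, <D> = -A^-18 + 2A^-14 - 2A^-10 + 3A^-6 - 2A^-2 + 2A^2 - A^6)
V(D2) = x^2 - x^3 + 3x^4 - 3x^5 + 4x^6 - 4x^7 + 2x^8 - 2x^9 + x^10  (w +8, c 12, <D> = A^-16 - 2A^-12 + 2A^-8 - 4A^-4 + 4 - 3A^4 + 3A^8 - A^12 + A^16)
why: 2 values of V(x) split the 2 diagrams


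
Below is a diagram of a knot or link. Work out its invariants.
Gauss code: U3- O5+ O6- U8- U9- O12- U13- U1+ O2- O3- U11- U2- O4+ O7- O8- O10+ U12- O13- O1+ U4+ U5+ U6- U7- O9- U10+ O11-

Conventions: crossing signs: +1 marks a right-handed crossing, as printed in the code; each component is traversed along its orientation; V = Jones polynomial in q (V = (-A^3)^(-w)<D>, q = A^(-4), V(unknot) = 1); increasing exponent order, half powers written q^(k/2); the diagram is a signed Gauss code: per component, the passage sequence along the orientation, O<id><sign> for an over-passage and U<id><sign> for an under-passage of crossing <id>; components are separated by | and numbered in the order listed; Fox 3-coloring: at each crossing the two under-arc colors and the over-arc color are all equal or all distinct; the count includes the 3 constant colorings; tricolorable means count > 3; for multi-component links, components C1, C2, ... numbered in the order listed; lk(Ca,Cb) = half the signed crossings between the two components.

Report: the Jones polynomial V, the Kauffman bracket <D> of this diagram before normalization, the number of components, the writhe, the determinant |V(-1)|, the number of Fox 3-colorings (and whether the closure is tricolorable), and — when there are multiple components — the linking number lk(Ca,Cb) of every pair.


V(q) = -q^-6 + q^-5 - q^-4 + 2q^-3 - q^-2 + q^-1
bracket: -A^-11 + A^-7 - 2A^-3 + A - A^5 + A^9, w = -5
1 component, writhe -5, over 13 crossings
det 7, colorings 3 of 3^13 — not tricolorable
observation: the span of V is 5, forcing >= 5 crossings in any diagram


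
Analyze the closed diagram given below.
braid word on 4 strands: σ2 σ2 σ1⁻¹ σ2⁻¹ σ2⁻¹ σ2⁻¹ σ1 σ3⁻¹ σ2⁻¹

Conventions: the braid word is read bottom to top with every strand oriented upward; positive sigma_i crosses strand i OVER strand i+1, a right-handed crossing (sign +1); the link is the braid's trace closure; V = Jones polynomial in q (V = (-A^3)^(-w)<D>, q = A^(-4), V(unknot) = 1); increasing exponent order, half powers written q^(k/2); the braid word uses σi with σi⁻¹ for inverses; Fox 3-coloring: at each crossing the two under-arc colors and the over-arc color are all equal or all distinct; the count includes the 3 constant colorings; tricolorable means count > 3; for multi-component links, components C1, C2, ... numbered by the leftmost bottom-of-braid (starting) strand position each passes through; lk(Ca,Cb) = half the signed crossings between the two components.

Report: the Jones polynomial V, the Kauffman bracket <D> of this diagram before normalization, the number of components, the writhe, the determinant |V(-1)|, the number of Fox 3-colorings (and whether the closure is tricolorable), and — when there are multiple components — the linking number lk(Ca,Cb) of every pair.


Jones polynomial: V(q) = -q^-4 + q^-3 + q^-1
<D> = -A^-5 - A^3 + A^7; writhe -3
components 1, writhe -3 (9 crossings)
3-colorings: 9 of 3^9, det 3 — tricolorable
note: w = -3 (over 9 crossings) is diagram-only; (-A^3)^(3) removes it from V


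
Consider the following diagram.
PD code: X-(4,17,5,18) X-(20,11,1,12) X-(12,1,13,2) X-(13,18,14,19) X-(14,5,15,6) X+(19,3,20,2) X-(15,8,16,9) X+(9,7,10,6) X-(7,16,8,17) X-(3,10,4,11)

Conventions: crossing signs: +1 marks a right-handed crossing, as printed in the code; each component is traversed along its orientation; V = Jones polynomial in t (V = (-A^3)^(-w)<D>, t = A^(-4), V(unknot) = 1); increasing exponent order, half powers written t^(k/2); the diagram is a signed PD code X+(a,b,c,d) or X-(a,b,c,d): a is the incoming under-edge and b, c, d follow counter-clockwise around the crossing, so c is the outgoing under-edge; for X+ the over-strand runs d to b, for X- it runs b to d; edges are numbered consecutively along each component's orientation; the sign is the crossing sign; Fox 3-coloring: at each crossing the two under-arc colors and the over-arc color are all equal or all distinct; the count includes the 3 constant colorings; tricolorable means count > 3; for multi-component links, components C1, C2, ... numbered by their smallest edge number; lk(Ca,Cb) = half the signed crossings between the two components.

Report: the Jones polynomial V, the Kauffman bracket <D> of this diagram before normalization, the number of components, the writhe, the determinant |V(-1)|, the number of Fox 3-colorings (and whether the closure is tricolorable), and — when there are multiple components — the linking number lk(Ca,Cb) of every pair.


Jones polynomial: V(t) = -t^-8 + t^-7 - 2t^-6 + 3t^-5 - 2t^-4 + 3t^-3 - 2t^-2 + t^-1
<D> = A^-14 - 2A^-10 + 3A^-6 - 2A^-2 + 3A^2 - 2A^6 + A^10 - A^14; writhe -6
components 1, writhe -6 (10 crossings)
3-colorings: 9 of 3^10, det 15 — tricolorable
note: the span of V is 7, forcing >= 7 crossings in any diagram


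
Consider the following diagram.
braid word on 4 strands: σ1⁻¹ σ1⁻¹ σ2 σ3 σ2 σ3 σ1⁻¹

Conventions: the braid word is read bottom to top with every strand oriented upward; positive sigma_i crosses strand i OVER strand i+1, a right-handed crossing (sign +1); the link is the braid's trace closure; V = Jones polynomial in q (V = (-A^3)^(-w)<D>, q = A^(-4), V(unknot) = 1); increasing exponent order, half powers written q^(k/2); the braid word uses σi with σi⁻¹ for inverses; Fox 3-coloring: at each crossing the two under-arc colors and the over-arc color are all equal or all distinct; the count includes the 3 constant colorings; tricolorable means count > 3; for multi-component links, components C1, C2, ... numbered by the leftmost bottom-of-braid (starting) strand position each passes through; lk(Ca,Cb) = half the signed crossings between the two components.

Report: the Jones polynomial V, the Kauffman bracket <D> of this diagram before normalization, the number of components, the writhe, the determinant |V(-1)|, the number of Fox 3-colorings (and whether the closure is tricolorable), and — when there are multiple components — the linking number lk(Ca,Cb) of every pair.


Jones polynomial: V(q) = -q^-3 + q^-2 - q^-1 + 3 - q + q^2 - q^3
<D> = A^-9 - A^-5 + A^-1 - 3A^3 + A^7 - A^11 + A^15; writhe +1
components 1, writhe +1 (7 crossings)
3-colorings: 27 of 3^7, det 9 — tricolorable
note: palindromic: swapping q for 1/q fixes V


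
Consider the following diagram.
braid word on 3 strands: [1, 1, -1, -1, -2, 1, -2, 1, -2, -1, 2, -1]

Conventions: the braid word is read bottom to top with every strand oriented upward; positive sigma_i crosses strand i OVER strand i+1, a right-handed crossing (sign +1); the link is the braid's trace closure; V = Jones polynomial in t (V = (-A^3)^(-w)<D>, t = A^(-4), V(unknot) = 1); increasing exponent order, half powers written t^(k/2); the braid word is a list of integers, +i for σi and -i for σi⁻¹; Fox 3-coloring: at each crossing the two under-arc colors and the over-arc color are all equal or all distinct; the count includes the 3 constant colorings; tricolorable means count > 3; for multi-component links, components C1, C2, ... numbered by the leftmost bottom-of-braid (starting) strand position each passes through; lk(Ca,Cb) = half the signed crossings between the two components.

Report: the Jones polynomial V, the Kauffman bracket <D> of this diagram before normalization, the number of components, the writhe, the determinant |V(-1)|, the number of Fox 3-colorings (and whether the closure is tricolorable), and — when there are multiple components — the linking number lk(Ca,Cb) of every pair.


Jones polynomial: V(t) = -t^-5 + t^-4 - t^-3 + 2t^-2 - t^-1 + 2 - t
<D> = -A^-10 + 2A^-6 - A^-2 + 2A^2 - A^6 + A^10 - A^14; writhe -2
components 1, writhe -2 (12 crossings)
3-colorings: 9 of 3^12, det 9 — tricolorable
note: V spans 6 powers of t: at least 6 crossings in any diagram


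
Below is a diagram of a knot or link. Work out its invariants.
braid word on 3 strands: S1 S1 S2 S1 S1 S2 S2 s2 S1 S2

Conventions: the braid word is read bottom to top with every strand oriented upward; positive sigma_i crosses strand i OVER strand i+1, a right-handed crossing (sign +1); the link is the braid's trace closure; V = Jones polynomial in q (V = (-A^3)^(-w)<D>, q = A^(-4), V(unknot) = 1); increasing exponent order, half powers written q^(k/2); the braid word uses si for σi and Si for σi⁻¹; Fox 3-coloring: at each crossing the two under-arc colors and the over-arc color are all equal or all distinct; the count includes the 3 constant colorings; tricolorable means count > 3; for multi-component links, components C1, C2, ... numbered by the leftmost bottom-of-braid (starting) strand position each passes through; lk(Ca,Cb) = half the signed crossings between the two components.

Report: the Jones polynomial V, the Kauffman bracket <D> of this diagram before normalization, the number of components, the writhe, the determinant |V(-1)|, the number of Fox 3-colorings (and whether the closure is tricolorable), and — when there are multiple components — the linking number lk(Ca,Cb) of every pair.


Jones polynomial: V(q) = -q^-8 + q^-5 + q^-3
<D> = A^-12 + A^-4 - A^8; writhe -8
components 1, writhe -8 (10 crossings)
3-colorings: 9 of 3^10, det 3 — tricolorable
note: the word shrinks to σ1⁻¹ σ1⁻¹ σ2⁻¹ σ1⁻¹ σ1⁻¹ σ2⁻¹ σ1⁻¹ σ2⁻¹ after cancelling


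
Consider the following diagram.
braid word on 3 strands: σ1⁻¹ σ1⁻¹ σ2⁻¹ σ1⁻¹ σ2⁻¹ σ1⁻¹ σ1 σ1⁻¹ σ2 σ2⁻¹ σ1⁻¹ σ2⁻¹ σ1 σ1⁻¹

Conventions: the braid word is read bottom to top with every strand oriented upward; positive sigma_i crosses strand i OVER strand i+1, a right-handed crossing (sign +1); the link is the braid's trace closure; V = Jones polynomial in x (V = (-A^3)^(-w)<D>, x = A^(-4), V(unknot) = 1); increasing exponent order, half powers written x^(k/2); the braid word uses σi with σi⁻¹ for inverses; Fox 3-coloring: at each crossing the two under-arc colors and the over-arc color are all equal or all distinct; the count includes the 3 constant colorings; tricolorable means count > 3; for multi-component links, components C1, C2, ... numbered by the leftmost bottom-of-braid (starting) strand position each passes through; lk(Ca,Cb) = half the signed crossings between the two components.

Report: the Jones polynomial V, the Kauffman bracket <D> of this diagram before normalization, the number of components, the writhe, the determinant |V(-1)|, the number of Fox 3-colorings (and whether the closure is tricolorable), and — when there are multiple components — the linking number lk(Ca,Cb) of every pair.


V = -x^-8 + x^-5 + x^-3
<D> = A^-12 + A^-4 - A^8 (w = -8)
1 component over 14 crossings, w = -8
9 Fox colorings among 3^14, |V(-1)| = 3: tricolorable
why: det 3 = |V(-1)|; divisible by 3, so tricolorable


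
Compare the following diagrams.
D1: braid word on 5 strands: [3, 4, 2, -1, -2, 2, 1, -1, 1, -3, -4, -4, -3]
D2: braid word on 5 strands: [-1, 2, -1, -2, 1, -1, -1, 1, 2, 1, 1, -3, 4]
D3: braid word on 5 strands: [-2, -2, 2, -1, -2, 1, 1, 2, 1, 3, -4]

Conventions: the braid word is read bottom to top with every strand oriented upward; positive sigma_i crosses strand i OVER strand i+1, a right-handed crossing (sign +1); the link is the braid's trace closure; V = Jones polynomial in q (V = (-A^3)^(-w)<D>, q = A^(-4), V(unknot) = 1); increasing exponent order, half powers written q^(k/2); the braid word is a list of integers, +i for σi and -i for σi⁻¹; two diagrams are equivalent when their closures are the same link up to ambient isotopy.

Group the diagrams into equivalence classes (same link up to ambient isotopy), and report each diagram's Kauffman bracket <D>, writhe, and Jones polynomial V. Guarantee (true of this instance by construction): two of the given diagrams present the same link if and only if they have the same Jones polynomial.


classes: {D1, D2, D3}
V(D1) = -q^(-1/2) - q^(1/2)  [13 crossings, <D> = A^-5 + A^-1, w = -1]
V(D2) = -q^(-1/2) - q^(1/2)  (w +1, c 13, <D> = A + A^5)
V(D3) = -q^(-1/2) - q^(1/2)  [11 crossings, <D> = A + A^5, w = +1]
note: one V(q) for all 3 diagrams — one class (guaranteed)


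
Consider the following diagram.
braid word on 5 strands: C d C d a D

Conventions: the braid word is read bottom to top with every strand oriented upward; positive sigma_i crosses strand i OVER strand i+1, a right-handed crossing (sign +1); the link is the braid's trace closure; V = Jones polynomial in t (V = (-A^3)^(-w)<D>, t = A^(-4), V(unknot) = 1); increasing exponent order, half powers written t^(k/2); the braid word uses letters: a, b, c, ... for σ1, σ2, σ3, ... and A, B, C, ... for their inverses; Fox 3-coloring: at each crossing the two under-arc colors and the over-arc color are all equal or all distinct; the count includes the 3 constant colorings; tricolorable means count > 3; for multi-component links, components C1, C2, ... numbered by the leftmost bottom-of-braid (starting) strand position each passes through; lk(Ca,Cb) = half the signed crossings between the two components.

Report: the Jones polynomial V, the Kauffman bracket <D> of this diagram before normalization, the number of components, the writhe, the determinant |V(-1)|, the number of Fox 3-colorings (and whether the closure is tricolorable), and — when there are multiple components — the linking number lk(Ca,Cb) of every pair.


V = t^-3 + t^-2 + t^-1 + 1
<D> = 1 + A^4 + A^8 + A^12 (w = 0)
3 components over 6 crossings, w = 0
lk(C1,C2): 0
lk(C1,C3) = 0
linking number lk(C2,C3) = -1
9 Fox colorings among 3^6, |V(-1)| = 0: tricolorable
why: the span of V is 3, within the link bound 6 + 3 - 1


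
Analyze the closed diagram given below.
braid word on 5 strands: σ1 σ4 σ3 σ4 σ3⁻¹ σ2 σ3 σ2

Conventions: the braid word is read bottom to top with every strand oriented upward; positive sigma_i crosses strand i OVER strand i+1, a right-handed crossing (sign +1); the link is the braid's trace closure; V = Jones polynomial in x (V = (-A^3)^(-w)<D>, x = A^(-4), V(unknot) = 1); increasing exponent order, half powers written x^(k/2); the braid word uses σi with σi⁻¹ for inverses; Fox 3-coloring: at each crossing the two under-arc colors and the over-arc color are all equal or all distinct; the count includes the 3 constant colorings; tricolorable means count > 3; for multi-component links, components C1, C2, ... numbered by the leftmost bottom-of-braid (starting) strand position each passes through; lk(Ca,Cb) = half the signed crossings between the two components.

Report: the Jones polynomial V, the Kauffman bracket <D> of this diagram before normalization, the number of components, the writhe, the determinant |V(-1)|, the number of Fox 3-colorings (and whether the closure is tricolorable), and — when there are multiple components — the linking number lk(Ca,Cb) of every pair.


V(x) = x + x^3 - x^4
bracket: -A^2 + A^6 + A^14, w = +6
1 component, writhe +6, over 8 crossings
det 3, colorings 9 of 3^8 — tricolorable
observation: det 3 = |V(-1)|; divisible by 3, so tricolorable


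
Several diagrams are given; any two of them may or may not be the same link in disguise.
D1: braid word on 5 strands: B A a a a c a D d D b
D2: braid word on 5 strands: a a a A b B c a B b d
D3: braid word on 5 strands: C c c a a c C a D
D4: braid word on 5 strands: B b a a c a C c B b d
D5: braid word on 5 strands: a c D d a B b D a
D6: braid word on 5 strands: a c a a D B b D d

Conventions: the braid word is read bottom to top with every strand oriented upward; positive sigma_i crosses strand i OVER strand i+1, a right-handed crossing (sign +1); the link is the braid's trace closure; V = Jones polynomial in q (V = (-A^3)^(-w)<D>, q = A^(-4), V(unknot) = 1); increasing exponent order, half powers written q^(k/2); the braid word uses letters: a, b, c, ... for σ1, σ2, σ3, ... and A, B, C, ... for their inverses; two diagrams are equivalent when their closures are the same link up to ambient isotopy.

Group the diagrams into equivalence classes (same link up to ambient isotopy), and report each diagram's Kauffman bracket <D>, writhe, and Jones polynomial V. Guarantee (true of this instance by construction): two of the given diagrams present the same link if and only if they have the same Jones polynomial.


grouping into links: {D1, D2, D3, D4, D5, D6}
V(D1) = -q^(1/2) - q^(3/2) - q^(5/2) + q^(9/2)  (w +3, c 11, <D> = -A^-9 + A^-1 + A^3 + A^7)
D2 (bracket -A^-3 + A^5 + A^9 + A^13; 11 crossings at w = +5): V = -q^(1/2) - q^(3/2) - q^(5/2) + q^(9/2)
D3 (bracket -A^-9 + A^-1 + A^3 + A^7; 9 crossings at w = +3): V = -q^(1/2) - q^(3/2) - q^(5/2) + q^(9/2)
D4 (bracket -A^-3 + A^5 + A^9 + A^13; 11 crossings at w = +5): V = -q^(1/2) - q^(3/2) - q^(5/2) + q^(9/2)
V(D5) = -q^(1/2) - q^(3/2) - q^(5/2) + q^(9/2)  [9 crossings, <D> = -A^-9 + A^-1 + A^3 + A^7, w = +3]
V(D6) = -q^(1/2) - q^(3/2) - q^(5/2) + q^(9/2)  [9 crossings, <D> = -A^-9 + A^-1 + A^3 + A^7, w = +3]
why: one V(q) for all 6 diagrams — one class (guaranteed)
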